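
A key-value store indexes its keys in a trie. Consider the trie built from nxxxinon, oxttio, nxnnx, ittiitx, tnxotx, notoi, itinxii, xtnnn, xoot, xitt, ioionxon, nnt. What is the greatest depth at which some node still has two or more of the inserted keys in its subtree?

2

The deepest shared node is where two words last agree before diverging.
e.g. "itinxii" and "ittiitx" share the prefix "it" of length 2; no pair shares a longer one.
Longest shared-prefix length: 2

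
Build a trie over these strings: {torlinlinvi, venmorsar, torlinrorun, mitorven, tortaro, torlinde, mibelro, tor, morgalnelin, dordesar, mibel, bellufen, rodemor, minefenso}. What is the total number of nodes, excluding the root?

84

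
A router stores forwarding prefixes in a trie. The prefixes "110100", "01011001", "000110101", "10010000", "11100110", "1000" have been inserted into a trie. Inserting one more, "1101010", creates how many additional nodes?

"11010" is already a path in the trie; the remaining "10" must be added.
New nodes needed: |"1101010"| − 5 = 7 − 5 = 2.

2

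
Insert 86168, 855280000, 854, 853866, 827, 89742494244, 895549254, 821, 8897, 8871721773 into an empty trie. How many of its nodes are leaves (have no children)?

Leaves are exactly the stored words that no other stored word extends.
Those words: "821", "827", "853866", "854", "855280000", "86168", "8871721773", "8897", "895549254", "89742494244"
Leaf count: 10

10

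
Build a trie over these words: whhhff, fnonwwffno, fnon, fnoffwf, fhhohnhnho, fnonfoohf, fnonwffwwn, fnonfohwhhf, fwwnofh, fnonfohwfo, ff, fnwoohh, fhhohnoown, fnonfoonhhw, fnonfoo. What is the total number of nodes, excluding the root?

Insert word by word; a character creates a node only if that edge doesn't already exist:
  "whhhff" → 6 new (w, h, h, h, f, f)
  "fnonwwffno" → 10 new (f, n, o, n, w, w, f, f, n, o)
  "fnon" → prefix "fnon" already present; 0 new (none)
  "fnoffwf" → prefix "fno" already present; 4 new (f, f, w, f)
  "fhhohnhnho" → prefix "f" already present; 9 new (h, h, o, h, n, h, n, h, o)
  "fnonfoohf" → prefix "fnon" already present; 5 new (f, o, o, h, f)
  "fnonwffwwn" → prefix "fnonw" already present; 5 new (f, f, w, w, n)
  "fnonfohwhhf" → prefix "fnonfo" already present; 5 new (h, w, h, h, f)
  "fwwnofh" → prefix "f" already present; 6 new (w, w, n, o, f, h)
  "fnonfohwfo" → prefix "fnonfohw" already present; 2 new (f, o)
  "ff" → prefix "f" already present; 1 new (f)
  "fnwoohh" → prefix "fn" already present; 5 new (w, o, o, h, h)
  "fhhohnoown" → prefix "fhhohn" already present; 4 new (o, o, w, n)
  "fnonfoonhhw" → prefix "fnonfoo" already present; 4 new (n, h, h, w)
  "fnonfoo" → prefix "fnonfoo" already present; 0 new (none)
Total nodes = 6 + 10 + 0 + 4 + 9 + 5 + 5 + 5 + 6 + 2 + 1 + 5 + 4 + 4 + 0 = 66

66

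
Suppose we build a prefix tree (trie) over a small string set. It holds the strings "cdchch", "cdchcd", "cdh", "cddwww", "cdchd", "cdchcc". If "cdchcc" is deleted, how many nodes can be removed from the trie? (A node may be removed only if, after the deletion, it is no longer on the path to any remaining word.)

1

A node on "cdchcc"'s path can go only if nothing else ends at it or branches off below it.
The suffix "c" (1 node) is used only by "cdchcc"; the node for "cdchc" still has the child "h", so pruning stops there.
Nodes removed: 1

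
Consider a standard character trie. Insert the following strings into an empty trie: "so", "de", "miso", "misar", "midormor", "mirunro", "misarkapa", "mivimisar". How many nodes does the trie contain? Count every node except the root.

For each word, the new-node count is its length minus the longest prefix already in the trie:
  "so" → 2 new (s, o)
  "de" → 2 new (d, e)
  "miso" → 4 new (m, i, s, o)
  "misar" → prefix "mis" already present; 2 new (a, r)
  "midormor" → prefix "mi" already present; 6 new (d, o, r, m, o, r)
  "mirunro" → prefix "mi" already present; 5 new (r, u, n, r, o)
  "misarkapa" → prefix "misar" already present; 4 new (k, a, p, a)
  "mivimisar" → prefix "mi" already present; 7 new (v, i, m, i, s, a, r)
Total nodes = 2 + 2 + 4 + 2 + 6 + 5 + 4 + 7 = 32

32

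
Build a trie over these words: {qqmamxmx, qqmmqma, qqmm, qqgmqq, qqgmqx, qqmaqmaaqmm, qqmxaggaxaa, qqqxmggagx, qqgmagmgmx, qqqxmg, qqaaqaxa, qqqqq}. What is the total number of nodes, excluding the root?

54

Insert word by word; a character creates a node only if that edge doesn't already exist:
  "qqmamxmx" → 8 new (q, q, m, a, m, x, m, x)
  "qqmmqma" → prefix "qqm" already present; 4 new (m, q, m, a)
  "qqmm" → prefix "qqmm" already present; 0 new (none)
  "qqgmqq" → prefix "qq" already present; 4 new (g, m, q, q)
  "qqgmqx" → prefix "qqgmq" already present; 1 new (x)
  "qqmaqmaaqmm" → prefix "qqma" already present; 7 new (q, m, a, a, q, m, m)
  "qqmxaggaxaa" → prefix "qqm" already present; 8 new (x, a, g, g, a, x, a, a)
  "qqqxmggagx" → prefix "qq" already present; 8 new (q, x, m, g, g, a, g, x)
  "qqgmagmgmx" → prefix "qqgm" already present; 6 new (a, g, m, g, m, x)
  "qqqxmg" → prefix "qqqxmg" already present; 0 new (none)
  "qqaaqaxa" → prefix "qq" already present; 6 new (a, a, q, a, x, a)
  "qqqqq" → prefix "qqq" already present; 2 new (q, q)
Total nodes = 8 + 4 + 0 + 4 + 1 + 7 + 8 + 8 + 6 + 0 + 6 + 2 = 54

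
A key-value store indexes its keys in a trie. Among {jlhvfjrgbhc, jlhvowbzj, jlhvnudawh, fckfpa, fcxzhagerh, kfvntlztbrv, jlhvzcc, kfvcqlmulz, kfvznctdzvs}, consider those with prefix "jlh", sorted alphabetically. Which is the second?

Words with prefix "jlh", in lexicographic order: "jlhvfjrgbhc", "jlhvnudawh", "jlhvowbzj", "jlhvzcc"
The 2nd is jlhvnudawh.

jlhvnudawh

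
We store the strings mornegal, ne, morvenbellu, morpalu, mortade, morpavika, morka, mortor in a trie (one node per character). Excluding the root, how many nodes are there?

Insert word by word; a character creates a node only if that edge doesn't already exist:
  "mornegal" → 8 new (m, o, r, n, e, g, a, l)
  "ne" → 2 new (n, e)
  "morvenbellu" → prefix "mor" already present; 8 new (v, e, n, b, e, l, l, u)
  "morpalu" → prefix "mor" already present; 4 new (p, a, l, u)
  "mortade" → prefix "mor" already present; 4 new (t, a, d, e)
  "morpavika" → prefix "morpa" already present; 4 new (v, i, k, a)
  "morka" → prefix "mor" already present; 2 new (k, a)
  "mortor" → prefix "mort" already present; 2 new (o, r)
Total nodes = 8 + 2 + 8 + 4 + 4 + 4 + 2 + 2 = 34

34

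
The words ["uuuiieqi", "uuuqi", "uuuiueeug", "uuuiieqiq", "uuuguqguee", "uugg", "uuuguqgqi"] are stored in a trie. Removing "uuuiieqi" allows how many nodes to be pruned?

0

A node on "uuuiieqi"'s path can go only if nothing else ends at it or branches off below it.
Every node on "uuuiieqi" is still needed (e.g. by "uuuiieqiq"), so nothing is freed.
Nodes removed: 0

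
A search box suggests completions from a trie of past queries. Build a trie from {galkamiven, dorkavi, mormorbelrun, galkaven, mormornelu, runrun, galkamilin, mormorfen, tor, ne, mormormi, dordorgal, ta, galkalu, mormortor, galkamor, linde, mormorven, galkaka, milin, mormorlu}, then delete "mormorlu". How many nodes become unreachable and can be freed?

A node on "mormorlu"'s path can go only if nothing else ends at it or branches off below it.
The suffix "lu" (2 nodes) is used only by "mormorlu"; the node for "mormor" still has the child "b", so pruning stops there.
Nodes removed: 2

2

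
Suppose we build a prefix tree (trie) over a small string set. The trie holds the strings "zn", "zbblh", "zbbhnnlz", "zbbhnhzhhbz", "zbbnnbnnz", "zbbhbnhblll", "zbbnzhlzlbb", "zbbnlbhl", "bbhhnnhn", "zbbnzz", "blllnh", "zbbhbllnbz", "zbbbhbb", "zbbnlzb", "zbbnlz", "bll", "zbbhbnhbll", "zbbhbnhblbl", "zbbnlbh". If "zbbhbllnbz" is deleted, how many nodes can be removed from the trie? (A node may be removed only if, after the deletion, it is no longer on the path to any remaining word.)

5

After clearing the end-marker at "zbbhbllnbz", prune upward until reaching a node still needed by another word.
The suffix "llnbz" (5 nodes) is used only by "zbbhbllnbz"; the node for "zbbhb" still has the child "n", so pruning stops there.
Nodes removed: 5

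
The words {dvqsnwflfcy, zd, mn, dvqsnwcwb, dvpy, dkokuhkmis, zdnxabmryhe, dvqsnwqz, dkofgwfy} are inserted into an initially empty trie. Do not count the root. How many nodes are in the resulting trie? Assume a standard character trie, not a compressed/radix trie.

Trace insertions, counting only characters that open a new branch:
  "dvqsnwflfcy" → 11 new (d, v, q, s, n, w, f, l, f, c, y)
  "zd" → 2 new (z, d)
  "mn" → 2 new (m, n)
  "dvqsnwcwb" → prefix "dvqsnw" already present; 3 new (c, w, b)
  "dvpy" → prefix "dv" already present; 2 new (p, y)
  "dkokuhkmis" → prefix "d" already present; 9 new (k, o, k, u, h, k, m, i, s)
  "zdnxabmryhe" → prefix "zd" already present; 9 new (n, x, a, b, m, r, y, h, e)
  "dvqsnwqz" → prefix "dvqsnw" already present; 2 new (q, z)
  "dkofgwfy" → prefix "dko" already present; 5 new (f, g, w, f, y)
Total nodes = 11 + 2 + 2 + 3 + 2 + 9 + 9 + 2 + 5 = 45

45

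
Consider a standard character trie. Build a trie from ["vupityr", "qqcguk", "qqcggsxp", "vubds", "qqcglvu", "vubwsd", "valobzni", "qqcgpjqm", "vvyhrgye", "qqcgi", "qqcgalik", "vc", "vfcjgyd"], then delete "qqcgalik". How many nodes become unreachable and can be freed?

4

After clearing the end-marker at "qqcgalik", prune upward until reaching a node still needed by another word.
The suffix "alik" (4 nodes) is used only by "qqcgalik"; the node for "qqcg" still has the child "u", so pruning stops there.
Nodes removed: 4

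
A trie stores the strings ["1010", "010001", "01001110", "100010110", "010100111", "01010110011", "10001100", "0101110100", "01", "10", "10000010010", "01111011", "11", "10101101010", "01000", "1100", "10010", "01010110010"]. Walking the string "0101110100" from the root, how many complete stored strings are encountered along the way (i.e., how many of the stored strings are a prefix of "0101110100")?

2

Traverse "0101110100" character by character; count nodes along the way that are marked as word ends.
Prefixes of the query that are stored words: "01", "0101110100"
Count: 2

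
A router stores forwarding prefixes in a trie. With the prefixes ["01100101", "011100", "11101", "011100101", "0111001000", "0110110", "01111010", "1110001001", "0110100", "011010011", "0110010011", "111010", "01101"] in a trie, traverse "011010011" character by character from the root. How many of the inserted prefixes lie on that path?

Traverse "011010011" character by character; count nodes along the way that are marked as word ends.
Prefixes of the query that are stored words: "01101", "0110100", "011010011"
Count: 3

3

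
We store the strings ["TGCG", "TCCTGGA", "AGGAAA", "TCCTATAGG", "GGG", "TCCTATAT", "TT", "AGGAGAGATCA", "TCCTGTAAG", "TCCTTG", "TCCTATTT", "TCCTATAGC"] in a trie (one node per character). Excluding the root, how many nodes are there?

42

Insert word by word; a character creates a node only if that edge doesn't already exist:
  "TGCG" → 4 new (T, G, C, G)
  "TCCTGGA" → prefix "T" already present; 6 new (C, C, T, G, G, A)
  "AGGAAA" → 6 new (A, G, G, A, A, A)
  "TCCTATAGG" → prefix "TCCT" already present; 5 new (A, T, A, G, G)
  "GGG" → 3 new (G, G, G)
  "TCCTATAT" → prefix "TCCTATA" already present; 1 new (T)
  "TT" → prefix "T" already present; 1 new (T)
  "AGGAGAGATCA" → prefix "AGGA" already present; 7 new (G, A, G, A, T, C, A)
  "TCCTGTAAG" → prefix "TCCTG" already present; 4 new (T, A, A, G)
  "TCCTTG" → prefix "TCCT" already present; 2 new (T, G)
  "TCCTATTT" → prefix "TCCTAT" already present; 2 new (T, T)
  "TCCTATAGC" → prefix "TCCTATAG" already present; 1 new (C)
Total nodes = 4 + 6 + 6 + 5 + 3 + 1 + 1 + 7 + 4 + 2 + 2 + 1 = 42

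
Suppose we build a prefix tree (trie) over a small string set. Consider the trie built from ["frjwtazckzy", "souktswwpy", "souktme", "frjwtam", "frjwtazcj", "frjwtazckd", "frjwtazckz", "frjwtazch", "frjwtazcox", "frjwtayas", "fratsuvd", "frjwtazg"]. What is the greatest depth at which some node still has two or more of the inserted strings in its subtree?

The deepest shared node is where two words last agree before diverging.
e.g. "frjwtazckz" and "frjwtazckzy" share the prefix "frjwtazckz" of length 10; no pair shares a longer one.
Longest shared-prefix length: 10

10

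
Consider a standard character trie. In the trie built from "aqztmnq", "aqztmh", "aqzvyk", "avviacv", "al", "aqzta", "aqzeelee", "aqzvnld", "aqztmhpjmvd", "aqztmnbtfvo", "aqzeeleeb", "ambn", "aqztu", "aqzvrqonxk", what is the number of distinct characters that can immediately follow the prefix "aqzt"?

3

Walk "aqzt" from the root, arriving at one node.
Distinct next characters after "aqzt": a, m, u.
That node has 3 child edges.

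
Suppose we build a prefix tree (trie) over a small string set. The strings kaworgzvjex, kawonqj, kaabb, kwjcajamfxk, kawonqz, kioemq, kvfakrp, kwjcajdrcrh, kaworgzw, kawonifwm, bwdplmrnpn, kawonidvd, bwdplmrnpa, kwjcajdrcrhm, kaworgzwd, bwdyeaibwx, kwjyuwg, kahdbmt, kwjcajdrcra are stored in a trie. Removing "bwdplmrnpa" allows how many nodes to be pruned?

After clearing the end-marker at "bwdplmrnpa", prune upward until reaching a node still needed by another word.
The suffix "a" (1 node) is used only by "bwdplmrnpa"; the node for "bwdplmrnp" still has the child "n", so pruning stops there.
Nodes removed: 1

1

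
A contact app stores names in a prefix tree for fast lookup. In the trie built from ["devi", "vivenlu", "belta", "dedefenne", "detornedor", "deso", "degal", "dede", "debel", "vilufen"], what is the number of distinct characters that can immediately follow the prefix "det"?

1

The children of the "det" node are the distinct next characters among strings starting with "det".
Characters that immediately follow "det" among the stored strings: {o}.
That node has 1 child edge.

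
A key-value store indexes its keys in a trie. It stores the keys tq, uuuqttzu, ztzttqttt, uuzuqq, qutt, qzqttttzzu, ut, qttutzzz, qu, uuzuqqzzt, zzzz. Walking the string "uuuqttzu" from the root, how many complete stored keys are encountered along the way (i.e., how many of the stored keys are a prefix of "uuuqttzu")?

Walk "uuuqttzu" from the root; an end-of-word marker is hit whenever a stored word is a prefix of "uuuqttzu".
Prefixes of the query that are stored words: "uuuqttzu"
Count: 1

1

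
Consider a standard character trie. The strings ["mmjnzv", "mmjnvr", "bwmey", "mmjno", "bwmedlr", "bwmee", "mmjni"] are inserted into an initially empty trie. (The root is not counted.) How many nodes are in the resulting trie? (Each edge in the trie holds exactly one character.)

Trace insertions, counting only characters that open a new branch:
  "mmjnzv" → 6 new (m, m, j, n, z, v)
  "mmjnvr" → prefix "mmjn" already present; 2 new (v, r)
  "bwmey" → 5 new (b, w, m, e, y)
  "mmjno" → prefix "mmjn" already present; 1 new (o)
  "bwmedlr" → prefix "bwme" already present; 3 new (d, l, r)
  "bwmee" → prefix "bwme" already present; 1 new (e)
  "mmjni" → prefix "mmjn" already present; 1 new (i)
Total nodes = 6 + 2 + 5 + 1 + 3 + 1 + 1 = 19

19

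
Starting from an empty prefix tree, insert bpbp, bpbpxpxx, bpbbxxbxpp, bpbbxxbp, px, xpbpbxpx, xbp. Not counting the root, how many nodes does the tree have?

28

For each word, the new-node count is its length minus the longest prefix already in the trie:
  "bpbp" → 4 new (b, p, b, p)
  "bpbpxpxx" → prefix "bpbp" already present; 4 new (x, p, x, x)
  "bpbbxxbxpp" → prefix "bpb" already present; 7 new (b, x, x, b, x, p, p)
  "bpbbxxbp" → prefix "bpbbxxb" already present; 1 new (p)
  "px" → 2 new (p, x)
  "xpbpbxpx" → 8 new (x, p, b, p, b, x, p, x)
  "xbp" → prefix "x" already present; 2 new (b, p)
Total nodes = 4 + 4 + 7 + 1 + 2 + 8 + 2 = 28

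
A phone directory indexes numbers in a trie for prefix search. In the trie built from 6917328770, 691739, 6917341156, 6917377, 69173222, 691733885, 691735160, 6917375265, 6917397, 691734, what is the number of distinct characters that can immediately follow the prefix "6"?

1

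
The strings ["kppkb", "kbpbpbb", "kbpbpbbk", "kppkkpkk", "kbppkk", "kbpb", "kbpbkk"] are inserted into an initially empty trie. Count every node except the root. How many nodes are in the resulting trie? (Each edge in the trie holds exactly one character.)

Count nodes per top-level branch (shared prefixes stored once):
  'k'-branch (kbpb, kbpbkk, kbpbpbb, kbpbpbbk, kbppkk, kppkb, kppkkpkk): 21 nodes
Sum: 21

21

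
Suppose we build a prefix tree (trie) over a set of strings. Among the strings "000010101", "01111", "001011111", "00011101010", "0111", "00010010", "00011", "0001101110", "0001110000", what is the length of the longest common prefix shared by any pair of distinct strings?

The deepest shared node is where two words last agree before diverging.
e.g. "0001110000" and "00011101010" share the prefix "0001110" of length 7; no pair shares a longer one.
Longest shared-prefix length: 7

7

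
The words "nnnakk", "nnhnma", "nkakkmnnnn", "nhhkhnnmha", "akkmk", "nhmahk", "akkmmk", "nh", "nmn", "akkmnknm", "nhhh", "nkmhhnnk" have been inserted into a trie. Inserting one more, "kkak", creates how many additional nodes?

4

No existing word starts with "k", so every character of "kkak" needs a new node.
4 − 0 = 4 new nodes.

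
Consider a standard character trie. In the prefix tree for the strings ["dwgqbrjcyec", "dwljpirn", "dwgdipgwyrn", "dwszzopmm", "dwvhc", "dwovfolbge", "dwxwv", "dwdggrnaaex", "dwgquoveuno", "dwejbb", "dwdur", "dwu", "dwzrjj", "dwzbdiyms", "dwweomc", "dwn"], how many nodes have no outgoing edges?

A leaf is a node with no children — equivalently, the end of a word that is not a proper prefix of any other stored word.
Those words: "dwdggrnaaex", "dwdur", "dwejbb", "dwgdipgwyrn", "dwgqbrjcyec", "dwgquoveuno", "dwljpirn", "dwn", "dwovfolbge", "dwszzopmm", "dwu", "dwvhc", "dwweomc", "dwxwv", "dwzbdiyms", "dwzrjj"
Leaf count: 16

16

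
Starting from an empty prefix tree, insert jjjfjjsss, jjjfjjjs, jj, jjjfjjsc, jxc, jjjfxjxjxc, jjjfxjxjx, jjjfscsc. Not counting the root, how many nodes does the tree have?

For each word, the new-node count is its length minus the longest prefix already in the trie:
  "jjjfjjsss" → 9 new (j, j, j, f, j, j, s, s, s)
  "jjjfjjjs" → prefix "jjjfjj" already present; 2 new (j, s)
  "jj" → prefix "jj" already present; 0 new (none)
  "jjjfjjsc" → prefix "jjjfjjs" already present; 1 new (c)
  "jxc" → prefix "j" already present; 2 new (x, c)
  "jjjfxjxjxc" → prefix "jjjf" already present; 6 new (x, j, x, j, x, c)
  "jjjfxjxjx" → prefix "jjjfxjxjx" already present; 0 new (none)
  "jjjfscsc" → prefix "jjjf" already present; 4 new (s, c, s, c)
Total nodes = 9 + 2 + 0 + 1 + 2 + 6 + 0 + 4 = 24

24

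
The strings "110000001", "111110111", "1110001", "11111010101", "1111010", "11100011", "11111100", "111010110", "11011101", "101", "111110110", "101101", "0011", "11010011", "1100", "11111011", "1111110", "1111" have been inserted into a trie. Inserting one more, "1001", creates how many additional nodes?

The longest prefix of "1001" already in the trie is "10" (length 2).
So 4 − 2 = 2 new nodes.

2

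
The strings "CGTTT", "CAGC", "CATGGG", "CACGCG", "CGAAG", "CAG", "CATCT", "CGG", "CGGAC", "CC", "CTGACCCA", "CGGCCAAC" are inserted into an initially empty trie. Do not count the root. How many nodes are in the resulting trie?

37

Insert word by word; a character creates a node only if that edge doesn't already exist:
  "CGTTT" → 5 new (C, G, T, T, T)
  "CAGC" → prefix "C" already present; 3 new (A, G, C)
  "CATGGG" → prefix "CA" already present; 4 new (T, G, G, G)
  "CACGCG" → prefix "CA" already present; 4 new (C, G, C, G)
  "CGAAG" → prefix "CG" already present; 3 new (A, A, G)
  "CAG" → prefix "CAG" already present; 0 new (none)
  "CATCT" → prefix "CAT" already present; 2 new (C, T)
  "CGG" → prefix "CG" already present; 1 new (G)
  "CGGAC" → prefix "CGG" already present; 2 new (A, C)
  "CC" → prefix "C" already present; 1 new (C)
  "CTGACCCA" → prefix "C" already present; 7 new (T, G, A, C, C, C, A)
  "CGGCCAAC" → prefix "CGG" already present; 5 new (C, C, A, A, C)
Total nodes = 5 + 3 + 4 + 4 + 3 + 0 + 2 + 1 + 2 + 1 + 7 + 5 = 37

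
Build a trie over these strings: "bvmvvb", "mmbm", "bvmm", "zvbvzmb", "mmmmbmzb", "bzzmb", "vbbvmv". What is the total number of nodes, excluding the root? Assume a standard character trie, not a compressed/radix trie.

Insert word by word; a character creates a node only if that edge doesn't already exist:
  "bvmvvb" → 6 new (b, v, m, v, v, b)
  "mmbm" → 4 new (m, m, b, m)
  "bvmm" → prefix "bvm" already present; 1 new (m)
  "zvbvzmb" → 7 new (z, v, b, v, z, m, b)
  "mmmmbmzb" → prefix "mm" already present; 6 new (m, m, b, m, z, b)
  "bzzmb" → prefix "b" already present; 4 new (z, z, m, b)
  "vbbvmv" → 6 new (v, b, b, v, m, v)
Total nodes = 6 + 4 + 1 + 7 + 6 + 4 + 6 = 34

34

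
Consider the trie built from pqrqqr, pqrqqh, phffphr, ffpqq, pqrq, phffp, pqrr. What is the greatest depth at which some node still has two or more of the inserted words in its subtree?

5

Equivalently: take the maximum, over all pairs, of their longest common prefix length.
"phffp" and "phffphr" agree on "phffp" (5 characters) before diverging; nothing deeper is shared.
Longest shared-prefix length: 5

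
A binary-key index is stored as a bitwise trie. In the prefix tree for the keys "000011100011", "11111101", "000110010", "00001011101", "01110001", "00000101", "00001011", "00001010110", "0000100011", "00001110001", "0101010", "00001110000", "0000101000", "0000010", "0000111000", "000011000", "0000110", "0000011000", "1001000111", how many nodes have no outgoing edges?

14

Leaves are exactly the stored words that no other stored word extends.
Those words: "00000101", "0000011000", "0000100011", "0000101000", "00001010110", "00001011101", "000011000", "00001110000", "000011100011", "000110010", "0101010", "01110001", "1001000111", "11111101"
Leaf count: 14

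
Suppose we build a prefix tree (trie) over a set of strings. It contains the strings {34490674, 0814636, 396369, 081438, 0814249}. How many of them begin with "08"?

3

Walk to "08"; the words in its subtree are exactly those with that prefix.
Matches: "0814249", "081438", "0814636"
Count: 3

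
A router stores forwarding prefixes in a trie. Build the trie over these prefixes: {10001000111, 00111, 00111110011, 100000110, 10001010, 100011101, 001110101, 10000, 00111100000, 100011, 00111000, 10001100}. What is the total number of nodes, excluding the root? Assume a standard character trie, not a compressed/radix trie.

46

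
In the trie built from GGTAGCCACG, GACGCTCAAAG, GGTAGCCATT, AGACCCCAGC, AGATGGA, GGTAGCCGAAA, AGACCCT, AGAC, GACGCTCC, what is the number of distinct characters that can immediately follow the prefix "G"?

The children of the "G" node are the distinct next characters among strings starting with "G".
Distinct next characters after "G": A, G.
That node has 2 child edges.

2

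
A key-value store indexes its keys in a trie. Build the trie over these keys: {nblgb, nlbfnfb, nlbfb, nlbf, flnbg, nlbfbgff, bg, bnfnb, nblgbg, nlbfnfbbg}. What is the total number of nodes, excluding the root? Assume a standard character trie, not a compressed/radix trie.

29

Count nodes per top-level branch (shared prefixes stored once):
  'b'-branch (bg, bnfnb): 6 nodes
  'f'-branch (flnbg): 5 nodes
  'n'-branch (nblgb, nblgbg, nlbf, nlbfb, nlbfbgff, nlbfnfb, nlbfnfbbg): 18 nodes
Sum: 29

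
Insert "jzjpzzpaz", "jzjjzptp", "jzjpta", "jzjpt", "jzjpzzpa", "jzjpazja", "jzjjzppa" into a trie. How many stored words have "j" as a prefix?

7

Traverse to the node for "j", then collect every word in that subtree.
Words under "j": jzjjzppa, jzjjzptp, jzjpazja, jzjpt, jzjpta, jzjpzzpa, jzjpzzpaz
Count: 7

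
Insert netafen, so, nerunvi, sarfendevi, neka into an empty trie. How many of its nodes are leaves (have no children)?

5

Leaves are exactly the stored words that no other stored word extends.
Those words: "neka", "nerunvi", "netafen", "sarfendevi", "so"
Leaf count: 5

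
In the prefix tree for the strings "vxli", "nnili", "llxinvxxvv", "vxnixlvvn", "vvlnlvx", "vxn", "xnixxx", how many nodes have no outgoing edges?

Leaves are exactly the stored words that no other stored word extends.
Those words: "llxinvxxvv", "nnili", "vvlnlvx", "vxli", "vxnixlvvn", "xnixxx"
Leaf count: 6

6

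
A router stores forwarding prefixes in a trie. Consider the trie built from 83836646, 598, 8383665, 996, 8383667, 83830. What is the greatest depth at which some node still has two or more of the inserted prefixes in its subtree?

6

Look for the deepest trie node that still has at least two words in its subtree.
"83836646" and "8383665" agree on "838366" (6 characters) before diverging; nothing deeper is shared.
Longest shared-prefix length: 6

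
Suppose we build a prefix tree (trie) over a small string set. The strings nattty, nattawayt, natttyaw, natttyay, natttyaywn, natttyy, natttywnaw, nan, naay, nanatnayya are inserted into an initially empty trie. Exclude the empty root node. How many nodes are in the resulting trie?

For each word, the new-node count is its length minus the longest prefix already in the trie:
  "nattty" → 6 new (n, a, t, t, t, y)
  "nattawayt" → prefix "natt" already present; 5 new (a, w, a, y, t)
  "natttyaw" → prefix "nattty" already present; 2 new (a, w)
  "natttyay" → prefix "natttya" already present; 1 new (y)
  "natttyaywn" → prefix "natttyay" already present; 2 new (w, n)
  "natttyy" → prefix "nattty" already present; 1 new (y)
  "natttywnaw" → prefix "nattty" already present; 4 new (w, n, a, w)
  "nan" → prefix "na" already present; 1 new (n)
  "naay" → prefix "na" already present; 2 new (a, y)
  "nanatnayya" → prefix "nan" already present; 7 new (a, t, n, a, y, y, a)
Total nodes = 6 + 5 + 2 + 1 + 2 + 1 + 4 + 1 + 2 + 7 = 31

31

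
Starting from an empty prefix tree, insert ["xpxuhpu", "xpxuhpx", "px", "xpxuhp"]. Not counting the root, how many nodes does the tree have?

10

Count nodes per top-level branch (shared prefixes stored once):
  'p'-branch (px): 2 nodes
  'x'-branch (xpxuhp, xpxuhpu, xpxuhpx): 8 nodes
Sum: 10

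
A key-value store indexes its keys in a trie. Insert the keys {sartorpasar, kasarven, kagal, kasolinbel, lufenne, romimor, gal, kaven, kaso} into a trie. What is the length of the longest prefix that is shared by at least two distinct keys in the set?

4

The deepest shared node is where two words last agree before diverging.
e.g. "kaso" and "kasolinbel" share the prefix "kaso" of length 4; no pair shares a longer one.
Longest shared-prefix length: 4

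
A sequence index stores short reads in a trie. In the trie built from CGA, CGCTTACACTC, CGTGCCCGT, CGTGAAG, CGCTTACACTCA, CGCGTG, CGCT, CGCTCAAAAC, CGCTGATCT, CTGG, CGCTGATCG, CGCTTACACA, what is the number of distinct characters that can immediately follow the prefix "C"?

2

Walk "C" from the root, arriving at one node.
Distinct next characters after "C": G, T.
That node has 2 child edges.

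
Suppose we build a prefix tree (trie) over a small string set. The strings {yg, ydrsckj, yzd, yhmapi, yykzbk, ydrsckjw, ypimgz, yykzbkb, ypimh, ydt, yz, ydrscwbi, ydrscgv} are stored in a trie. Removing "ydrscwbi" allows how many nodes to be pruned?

After clearing the end-marker at "ydrscwbi", prune upward until reaching a node still needed by another word.
The suffix "wbi" (3 nodes) is used only by "ydrscwbi"; the node for "ydrsc" still has the child "k", so pruning stops there.
Nodes removed: 3

3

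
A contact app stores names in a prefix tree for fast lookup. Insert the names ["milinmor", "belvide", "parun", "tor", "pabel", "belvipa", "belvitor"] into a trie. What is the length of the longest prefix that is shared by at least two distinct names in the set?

The deepest shared node is where two words last agree before diverging.
e.g. "belvide" and "belvipa" share the prefix "belvi" of length 5; no pair shares a longer one.
Longest shared-prefix length: 5

5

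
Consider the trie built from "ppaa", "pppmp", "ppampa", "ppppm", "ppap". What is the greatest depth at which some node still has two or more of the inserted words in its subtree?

3

Equivalently: take the maximum, over all pairs, of their longest common prefix length.
e.g. "ppaa" and "ppampa" share the prefix "ppa" of length 3; no pair shares a longer one.
Longest shared-prefix length: 3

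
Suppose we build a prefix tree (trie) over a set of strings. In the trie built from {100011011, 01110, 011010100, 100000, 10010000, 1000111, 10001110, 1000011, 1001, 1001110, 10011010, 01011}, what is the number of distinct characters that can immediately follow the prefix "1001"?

Walk "1001" from the root, arriving at one node.
Characters that immediately follow "1001" among the stored strings: {0, 1}.
That node has 2 child edges.

2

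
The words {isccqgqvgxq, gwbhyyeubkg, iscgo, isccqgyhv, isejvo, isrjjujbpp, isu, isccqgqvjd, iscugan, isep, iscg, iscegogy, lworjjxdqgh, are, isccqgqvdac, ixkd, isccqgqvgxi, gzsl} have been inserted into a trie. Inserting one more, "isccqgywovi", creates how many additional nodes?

Walking "isccqgywovi" from the root, the first 7 characters ("isccqgy") follow existing edges; "w" is the first miss.
So 11 − 7 = 4 new nodes.

4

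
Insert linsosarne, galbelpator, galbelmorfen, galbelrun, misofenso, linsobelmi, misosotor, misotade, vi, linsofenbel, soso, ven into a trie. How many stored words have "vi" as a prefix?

1

Traverse to the node for "vi", then collect every word in that subtree.
Words under "vi": vi
Count: 1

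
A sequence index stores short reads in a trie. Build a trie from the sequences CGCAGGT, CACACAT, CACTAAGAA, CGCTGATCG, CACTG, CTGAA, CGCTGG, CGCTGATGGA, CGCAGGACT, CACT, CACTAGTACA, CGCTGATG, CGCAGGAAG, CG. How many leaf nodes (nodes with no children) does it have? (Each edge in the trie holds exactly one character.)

11

Leaves are exactly the stored words that no other stored word extends.
Those words: "CACACAT", "CACTAAGAA", "CACTAGTACA", "CACTG", "CGCAGGAAG", "CGCAGGACT", "CGCAGGT", "CGCTGATCG", "CGCTGATGGA", "CGCTGG", "CTGAA"
Leaf count: 11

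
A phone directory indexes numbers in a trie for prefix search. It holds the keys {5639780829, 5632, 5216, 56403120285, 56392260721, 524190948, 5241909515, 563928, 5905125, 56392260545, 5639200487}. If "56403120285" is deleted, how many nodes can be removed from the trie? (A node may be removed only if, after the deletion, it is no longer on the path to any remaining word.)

After clearing the end-marker at "56403120285", prune upward until reaching a node still needed by another word.
The suffix "403120285" (9 nodes) is used only by "56403120285"; the node for "56" still has the child "3", so pruning stops there.
Nodes removed: 9

9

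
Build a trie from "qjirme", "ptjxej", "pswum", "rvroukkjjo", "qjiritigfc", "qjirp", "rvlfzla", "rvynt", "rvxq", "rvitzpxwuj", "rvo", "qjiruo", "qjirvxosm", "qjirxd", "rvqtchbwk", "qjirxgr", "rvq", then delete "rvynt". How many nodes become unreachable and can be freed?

After clearing the end-marker at "rvynt", prune upward until reaching a node still needed by another word.
The suffix "ynt" (3 nodes) is used only by "rvynt"; the node for "rv" still has the child "r", so pruning stops there.
Nodes removed: 3

3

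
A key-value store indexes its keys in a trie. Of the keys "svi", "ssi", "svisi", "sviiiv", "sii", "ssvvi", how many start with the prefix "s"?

6

Traverse to the node for "s", then collect every word in that subtree.
Matches: "sii", "ssi", "ssvvi", "svi", "sviiiv", "svisi"
Count: 6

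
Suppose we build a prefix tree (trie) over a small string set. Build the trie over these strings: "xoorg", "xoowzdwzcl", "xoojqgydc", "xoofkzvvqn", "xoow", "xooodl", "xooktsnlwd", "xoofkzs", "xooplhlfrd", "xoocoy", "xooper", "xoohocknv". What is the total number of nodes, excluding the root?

54

Insert word by word; a character creates a node only if that edge doesn't already exist:
  "xoorg" → 5 new (x, o, o, r, g)
  "xoowzdwzcl" → prefix "xoo" already present; 7 new (w, z, d, w, z, c, l)
  "xoojqgydc" → prefix "xoo" already present; 6 new (j, q, g, y, d, c)
  "xoofkzvvqn" → prefix "xoo" already present; 7 new (f, k, z, v, v, q, n)
  "xoow" → prefix "xoow" already present; 0 new (none)
  "xooodl" → prefix "xoo" already present; 3 new (o, d, l)
  "xooktsnlwd" → prefix "xoo" already present; 7 new (k, t, s, n, l, w, d)
  "xoofkzs" → prefix "xoofkz" already present; 1 new (s)
  "xooplhlfrd" → prefix "xoo" already present; 7 new (p, l, h, l, f, r, d)
  "xoocoy" → prefix "xoo" already present; 3 new (c, o, y)
  "xooper" → prefix "xoop" already present; 2 new (e, r)
  "xoohocknv" → prefix "xoo" already present; 6 new (h, o, c, k, n, v)
Total nodes = 5 + 7 + 6 + 7 + 0 + 3 + 7 + 1 + 7 + 3 + 2 + 6 = 54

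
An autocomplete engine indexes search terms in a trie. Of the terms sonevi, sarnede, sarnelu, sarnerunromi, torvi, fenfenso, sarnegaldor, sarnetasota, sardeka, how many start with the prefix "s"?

Walk to "s"; the words in its subtree are exactly those with that prefix.
Words under "s": sardeka, sarnede, sarnegaldor, sarnelu, sarnerunromi, sarnetasota, sonevi
Count: 7

7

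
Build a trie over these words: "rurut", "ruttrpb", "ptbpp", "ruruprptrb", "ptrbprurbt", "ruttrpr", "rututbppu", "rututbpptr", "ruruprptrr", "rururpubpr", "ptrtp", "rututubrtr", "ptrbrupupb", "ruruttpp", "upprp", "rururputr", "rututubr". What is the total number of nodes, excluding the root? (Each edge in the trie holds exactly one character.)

Trace insertions, counting only characters that open a new branch:
  "rurut" → 5 new (r, u, r, u, t)
  "ruttrpb" → prefix "ru" already present; 5 new (t, t, r, p, b)
  "ptbpp" → 5 new (p, t, b, p, p)
  "ruruprptrb" → prefix "ruru" already present; 6 new (p, r, p, t, r, b)
  "ptrbprurbt" → prefix "pt" already present; 8 new (r, b, p, r, u, r, b, t)
  "ruttrpr" → prefix "ruttrp" already present; 1 new (r)
  "rututbppu" → prefix "rut" already present; 6 new (u, t, b, p, p, u)
  "rututbpptr" → prefix "rututbpp" already present; 2 new (t, r)
  "ruruprptrr" → prefix "ruruprptr" already present; 1 new (r)
  "rururpubpr" → prefix "ruru" already present; 6 new (r, p, u, b, p, r)
  "ptrtp" → prefix "ptr" already present; 2 new (t, p)
  "rututubrtr" → prefix "rutut" already present; 5 new (u, b, r, t, r)
  "ptrbrupupb" → prefix "ptrb" already present; 6 new (r, u, p, u, p, b)
  "ruruttpp" → prefix "rurut" already present; 3 new (t, p, p)
  "upprp" → 5 new (u, p, p, r, p)
  "rururputr" → prefix "rururpu" already present; 2 new (t, r)
  "rututubr" → prefix "rututubr" already present; 0 new (none)
Total nodes = 5 + 5 + 5 + 6 + 8 + 1 + 6 + 2 + 1 + 6 + 2 + 5 + 6 + 3 + 5 + 2 + 0 = 68

68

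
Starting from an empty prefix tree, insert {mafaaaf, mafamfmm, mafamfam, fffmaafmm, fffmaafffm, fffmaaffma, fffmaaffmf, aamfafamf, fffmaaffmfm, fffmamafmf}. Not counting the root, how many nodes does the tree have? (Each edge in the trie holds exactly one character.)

Trace insertions, counting only characters that open a new branch:
  "mafaaaf" → 7 new (m, a, f, a, a, a, f)
  "mafamfmm" → prefix "mafa" already present; 4 new (m, f, m, m)
  "mafamfam" → prefix "mafamf" already present; 2 new (a, m)
  "fffmaafmm" → 9 new (f, f, f, m, a, a, f, m, m)
  "fffmaafffm" → prefix "fffmaaf" already present; 3 new (f, f, m)
  "fffmaaffma" → prefix "fffmaaff" already present; 2 new (m, a)
  "fffmaaffmf" → prefix "fffmaaffm" already present; 1 new (f)
  "aamfafamf" → 9 new (a, a, m, f, a, f, a, m, f)
  "fffmaaffmfm" → prefix "fffmaaffmf" already present; 1 new (m)
  "fffmamafmf" → prefix "fffma" already present; 5 new (m, a, f, m, f)
Total nodes = 7 + 4 + 2 + 9 + 3 + 2 + 1 + 9 + 1 + 5 = 43

43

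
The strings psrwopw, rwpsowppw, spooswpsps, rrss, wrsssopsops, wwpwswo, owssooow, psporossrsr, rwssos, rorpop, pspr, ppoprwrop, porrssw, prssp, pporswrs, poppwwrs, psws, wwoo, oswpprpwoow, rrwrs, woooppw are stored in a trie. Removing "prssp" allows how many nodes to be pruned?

4

Walk "prssp" from the leaf back toward the root, removing each node that no remaining word uses.
The suffix "rssp" (4 nodes) is used only by "prssp"; the node for "p" still has the child "s", so pruning stops there.
Nodes removed: 4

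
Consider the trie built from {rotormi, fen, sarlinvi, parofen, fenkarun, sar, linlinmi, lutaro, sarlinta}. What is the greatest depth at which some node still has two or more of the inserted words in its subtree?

6

Look for the deepest trie node that still has at least two words in its subtree.
"sarlinta" and "sarlinvi" agree on "sarlin" (6 characters) before diverging; nothing deeper is shared.
Longest shared-prefix length: 6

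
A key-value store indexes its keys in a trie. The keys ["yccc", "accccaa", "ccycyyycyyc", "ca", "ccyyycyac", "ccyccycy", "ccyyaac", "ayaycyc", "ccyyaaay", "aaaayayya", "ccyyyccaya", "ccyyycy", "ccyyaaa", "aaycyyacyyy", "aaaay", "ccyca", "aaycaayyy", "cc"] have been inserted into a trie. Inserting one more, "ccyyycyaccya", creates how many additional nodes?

The longest prefix of "ccyyycyaccya" already in the trie is "ccyyycyac" (length 9).
New nodes needed: |"ccyyycyaccya"| − 9 = 12 − 9 = 3.

3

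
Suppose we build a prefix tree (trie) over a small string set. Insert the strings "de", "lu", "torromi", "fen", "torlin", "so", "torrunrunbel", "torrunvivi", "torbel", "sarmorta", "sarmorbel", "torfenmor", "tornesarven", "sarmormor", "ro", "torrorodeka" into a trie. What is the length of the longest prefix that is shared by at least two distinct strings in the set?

6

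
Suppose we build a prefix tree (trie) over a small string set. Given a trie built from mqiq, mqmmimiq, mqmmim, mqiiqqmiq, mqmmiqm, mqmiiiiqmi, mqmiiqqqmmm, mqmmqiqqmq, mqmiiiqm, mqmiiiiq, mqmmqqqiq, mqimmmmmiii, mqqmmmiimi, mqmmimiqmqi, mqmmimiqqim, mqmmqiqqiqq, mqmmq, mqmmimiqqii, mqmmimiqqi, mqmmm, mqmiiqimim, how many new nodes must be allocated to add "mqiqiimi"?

Walking "mqiqiimi" from the root, the first 4 characters ("mqiq") follow existing edges; "i" is the first miss.
So 8 − 4 = 4 new nodes.

4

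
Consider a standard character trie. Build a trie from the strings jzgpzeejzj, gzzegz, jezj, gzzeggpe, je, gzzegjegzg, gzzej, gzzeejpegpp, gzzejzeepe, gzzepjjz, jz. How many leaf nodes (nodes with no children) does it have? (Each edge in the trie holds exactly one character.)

A leaf is a node with no children — equivalently, the end of a word that is not a proper prefix of any other stored word.
Those words: "gzzeejpegpp", "gzzeggpe", "gzzegjegzg", "gzzegz", "gzzejzeepe", "gzzepjjz", "jezj", "jzgpzeejzj"
Leaf count: 8

8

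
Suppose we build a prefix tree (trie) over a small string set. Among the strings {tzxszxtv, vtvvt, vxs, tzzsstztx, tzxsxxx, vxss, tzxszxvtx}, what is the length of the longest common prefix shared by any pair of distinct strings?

Equivalently: take the maximum, over all pairs, of their longest common prefix length.
"tzxszxtv" and "tzxszxvtx" agree on "tzxszx" (6 characters) before diverging; nothing deeper is shared.
Longest shared-prefix length: 6

6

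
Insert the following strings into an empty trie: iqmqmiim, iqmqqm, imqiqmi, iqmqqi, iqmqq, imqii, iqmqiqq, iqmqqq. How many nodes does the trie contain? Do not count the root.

Trie structure (* marks end of a word):
(root)
└─ i
   ├─ m
   │  └─ q
   │     └─ i
   │        ├─ i *
   │        └─ q
   │           └─ m
   │              └─ i *
   └─ q
      └─ m
         └─ q
            ├─ i
            │  └─ q
            │     └─ q *
            ├─ m
            │  └─ i
            │     └─ i
            │        └─ m *
            └─ q *
               ├─ i *
               ├─ m *
               └─ q *
Counting every labelled node above: 22.

22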